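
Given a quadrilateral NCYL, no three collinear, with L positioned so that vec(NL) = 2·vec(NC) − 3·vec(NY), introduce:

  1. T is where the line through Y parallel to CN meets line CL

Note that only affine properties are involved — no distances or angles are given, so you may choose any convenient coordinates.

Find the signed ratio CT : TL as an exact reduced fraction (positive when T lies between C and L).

CT:TL = -1/4

Choose coordinates N = (0, 0), C = (1, 0), Y = (0, 1), L = (2, -3).
1. T is where the line through Y parallel to CN meets line CL ⇒ T = (2/3, 1)
T = C + t·(L−C) with t = -1/3, so CT:TL = t:(1−t) = -1/3:4/3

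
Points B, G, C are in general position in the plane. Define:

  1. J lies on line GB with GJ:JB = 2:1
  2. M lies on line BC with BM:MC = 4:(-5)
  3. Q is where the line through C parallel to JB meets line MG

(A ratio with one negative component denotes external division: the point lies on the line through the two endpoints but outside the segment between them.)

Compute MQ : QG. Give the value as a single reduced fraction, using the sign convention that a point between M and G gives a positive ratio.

MQ:QG = -5

Work in coordinates with B = (0, 0), G = (1, 0), C = (0, 1).
1. J lies on line GB with GJ:JB = 2:1 ⇒ J = (1/3, 0)
2. M lies on line BC with BM:MC = 4:(-5) ⇒ M = (0, -4)
3. Q is where the line through C parallel to JB meets line MG ⇒ Q = (5/4, 1)
Q = M + t·(G−M) with t = 5/4, so MQ:QG = t:(1−t) = 5/4:-1/4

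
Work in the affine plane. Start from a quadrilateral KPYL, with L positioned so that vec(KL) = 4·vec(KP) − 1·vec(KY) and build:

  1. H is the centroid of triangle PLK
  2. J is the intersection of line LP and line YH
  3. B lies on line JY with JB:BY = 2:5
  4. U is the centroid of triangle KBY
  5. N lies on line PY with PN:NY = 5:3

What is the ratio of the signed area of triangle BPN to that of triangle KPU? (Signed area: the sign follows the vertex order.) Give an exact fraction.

[BPN]:[KPU] = -75/232

Work in coordinates with K = (0, 0), P = (1, 0), Y = (0, 1), L = (4, -1).
1. H is the centroid of triangle PLK ⇒ H = (5/3, -1/3)
2. J is the intersection of line LP and line YH ⇒ J = (10/7, -1/7)
3. B lies on line JY with JB:BY = 2:5 ⇒ B = (50/49, 9/49)
4. U is the centroid of triangle KBY ⇒ U = (50/147, 58/147)
5. N lies on line PY with PN:NY = 5:3 ⇒ N = (3/8, 5/8)
2·[BPN] = -25/196, 2·[KPU] = 58/147
[BPN]:[KPU] = -25/196:58/147 = -75/232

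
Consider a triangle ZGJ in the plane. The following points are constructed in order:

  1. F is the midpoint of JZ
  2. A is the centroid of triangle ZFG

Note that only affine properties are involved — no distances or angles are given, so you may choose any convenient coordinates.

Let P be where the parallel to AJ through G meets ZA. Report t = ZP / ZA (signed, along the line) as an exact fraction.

t = 5/2

Work in coordinates with Z = (0, 0), G = (1, 0), J = (0, 1).
1. F is the midpoint of JZ ⇒ F = (0, 1/2)
2. A is the centroid of triangle ZFG ⇒ A = (1/3, 1/6)
through G parallel to AJ: direction (-1/3, 5/6); meets ZA at P = (5/6, 5/12)
P = Z + t·(A−Z) with t = 5/2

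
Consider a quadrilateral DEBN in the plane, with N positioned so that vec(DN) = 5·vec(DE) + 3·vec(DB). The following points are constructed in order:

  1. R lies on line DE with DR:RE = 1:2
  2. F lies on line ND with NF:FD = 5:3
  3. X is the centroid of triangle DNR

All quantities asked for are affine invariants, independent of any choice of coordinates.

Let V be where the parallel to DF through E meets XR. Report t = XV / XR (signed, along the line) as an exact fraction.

t = 4

Assign D = (0, 0), E = (1, 0), B = (0, 1), N = (5, 3) — the answer is frame-independent, so this choice is without loss of generality.
1. R lies on line DE with DR:RE = 1:2 ⇒ R = (1/3, 0)
2. F lies on line ND with NF:FD = 5:3 ⇒ F = (15/8, 9/8)
3. X is the centroid of triangle DNR ⇒ X = (16/9, 1)
through E parallel to DF: direction (15/8, 9/8); meets XR at V = (-4, -3)
V = X + t·(R−X) with t = 4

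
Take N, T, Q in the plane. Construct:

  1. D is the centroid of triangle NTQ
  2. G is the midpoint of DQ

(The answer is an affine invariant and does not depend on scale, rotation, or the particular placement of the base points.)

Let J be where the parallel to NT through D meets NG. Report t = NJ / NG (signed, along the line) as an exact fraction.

t = 1/2

Assign N = (0, 0), T = (1, 0), Q = (0, 1) — the answer is frame-independent, so this choice is without loss of generality.
1. D is the centroid of triangle NTQ ⇒ D = (1/3, 1/3)
2. G is the midpoint of DQ ⇒ G = (1/6, 2/3)
through D parallel to NT: direction (1, 0); meets NG at J = (1/12, 1/3)
J = N + t·(G−N) with t = 1/2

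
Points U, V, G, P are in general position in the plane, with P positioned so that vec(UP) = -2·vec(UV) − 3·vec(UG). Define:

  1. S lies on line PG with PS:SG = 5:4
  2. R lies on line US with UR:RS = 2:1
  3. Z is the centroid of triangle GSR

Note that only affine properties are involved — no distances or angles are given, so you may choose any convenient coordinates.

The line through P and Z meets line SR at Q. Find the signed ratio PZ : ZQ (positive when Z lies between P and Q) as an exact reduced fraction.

PZ:ZQ = -19/4

Choose coordinates U = (0, 0), V = (1, 0), G = (0, 1), P = (-2, -3).
1. S lies on line PG with PS:SG = 5:4 ⇒ S = (-8/9, -7/9)
2. R lies on line US with UR:RS = 2:1 ⇒ R = (-16/27, -14/27)
3. Z is the centroid of triangle GSR ⇒ Z = (-40/81, -8/81)
line PZ meets SR at Q = (-416/513, -364/513)
Z = P + t·(Q−P) with t = 19/15, so PZ:ZQ = 19/15:-4/15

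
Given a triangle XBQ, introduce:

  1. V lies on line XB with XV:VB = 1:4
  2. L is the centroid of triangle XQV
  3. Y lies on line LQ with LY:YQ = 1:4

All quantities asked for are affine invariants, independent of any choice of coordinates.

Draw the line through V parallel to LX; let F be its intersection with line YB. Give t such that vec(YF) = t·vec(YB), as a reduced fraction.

Set X = (0, 0), B = (1, 0), Q = (0, 1); any affine frame gives the same invariant.
1. V lies on line XB with XV:VB = 1:4 ⇒ V = (1/5, 0)
2. L is the centroid of triangle XQV ⇒ L = (1/15, 1/3)
3. Y lies on line LQ with LY:YQ = 1:4 ⇒ Y = (4/75, 7/15)
through V parallel to LX: direction (-1/15, -1/3); meets YB at F = (53/195, 14/39)
F = Y + t·(B−Y) with t = 3/13

t = 3/13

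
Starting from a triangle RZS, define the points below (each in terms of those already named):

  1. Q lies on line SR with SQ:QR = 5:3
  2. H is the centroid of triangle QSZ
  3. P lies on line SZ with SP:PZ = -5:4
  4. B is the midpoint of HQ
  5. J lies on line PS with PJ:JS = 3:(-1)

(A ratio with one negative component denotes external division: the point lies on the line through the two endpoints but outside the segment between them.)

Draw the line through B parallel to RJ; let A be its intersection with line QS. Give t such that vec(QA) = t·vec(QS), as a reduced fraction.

Assign R = (0, 0), Z = (1, 0), S = (0, 1) — the answer is frame-independent, so this choice is without loss of generality.
1. Q lies on line SR with SQ:QR = 5:3 ⇒ Q = (0, 3/8)
2. H is the centroid of triangle QSZ ⇒ H = (1/3, 11/24)
3. P lies on line SZ with SP:PZ = -5:4 ⇒ P = (5, -4)
4. B is the midpoint of HQ ⇒ B = (1/6, 5/12)
5. J lies on line PS with PJ:JS = 3:(-1) ⇒ J = (-5/2, 7/2)
through B parallel to RJ: direction (-5/2, 7/2); meets QS at A = (0, 13/20)
A = Q + t·(S−Q) with t = 11/25

t = 11/25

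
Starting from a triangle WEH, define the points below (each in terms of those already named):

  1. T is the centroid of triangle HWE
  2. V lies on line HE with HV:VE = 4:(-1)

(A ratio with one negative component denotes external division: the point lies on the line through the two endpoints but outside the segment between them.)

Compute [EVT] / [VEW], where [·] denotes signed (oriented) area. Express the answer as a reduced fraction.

[EVT]:[VEW] = -1/3

Set W = (0, 0), E = (1, 0), H = (0, 1); any affine frame gives the same invariant.
1. T is the centroid of triangle HWE ⇒ T = (1/3, 1/3)
2. V lies on line HE with HV:VE = 4:(-1) ⇒ V = (4/3, -1/3)
2·[EVT] = -1/9, 2·[VEW] = 1/3
[EVT]:[VEW] = -1/9:1/3 = -1/3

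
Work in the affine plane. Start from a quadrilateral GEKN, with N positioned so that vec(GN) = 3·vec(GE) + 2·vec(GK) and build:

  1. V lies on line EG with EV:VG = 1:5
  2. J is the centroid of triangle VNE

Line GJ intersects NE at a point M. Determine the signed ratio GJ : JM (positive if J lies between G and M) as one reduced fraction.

GJ:JM = 17

Choose coordinates G = (0, 0), E = (1, 0), K = (0, 1), N = (3, 2).
1. V lies on line EG with EV:VG = 1:5 ⇒ V = (5/6, 0)
2. J is the centroid of triangle VNE ⇒ J = (29/18, 2/3)
line GJ meets NE at M = (29/17, 12/17)
J = G + t·(M−G) with t = 17/18, so GJ:JM = 17/18:1/18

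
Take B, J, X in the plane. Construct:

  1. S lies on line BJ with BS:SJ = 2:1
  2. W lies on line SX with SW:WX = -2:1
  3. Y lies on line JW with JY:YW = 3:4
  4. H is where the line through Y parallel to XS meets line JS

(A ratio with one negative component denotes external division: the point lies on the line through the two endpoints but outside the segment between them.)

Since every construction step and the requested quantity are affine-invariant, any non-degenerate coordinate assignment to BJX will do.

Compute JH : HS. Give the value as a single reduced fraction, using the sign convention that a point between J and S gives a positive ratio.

JH:HS = 3/4

Assign B = (0, 0), J = (1, 0), X = (0, 1) — the answer is frame-independent, so this choice is without loss of generality.
1. S lies on line BJ with BS:SJ = 2:1 ⇒ S = (2/3, 0)
2. W lies on line SX with SW:WX = -2:1 ⇒ W = (-2/3, 2)
3. Y lies on line JW with JY:YW = 3:4 ⇒ Y = (2/7, 6/7)
4. H is where the line through Y parallel to XS meets line JS ⇒ H = (6/7, 0)
H = J + t·(S−J) with t = 3/7, so JH:HS = t:(1−t) = 3/7:4/7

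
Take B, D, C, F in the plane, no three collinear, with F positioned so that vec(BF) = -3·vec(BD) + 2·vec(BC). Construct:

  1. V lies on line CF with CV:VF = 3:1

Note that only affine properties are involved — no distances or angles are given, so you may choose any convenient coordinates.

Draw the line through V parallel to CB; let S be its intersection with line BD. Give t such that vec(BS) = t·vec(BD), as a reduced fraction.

t = -9/4

Choose coordinates B = (0, 0), D = (1, 0), C = (0, 1), F = (-3, 2).
1. V lies on line CF with CV:VF = 3:1 ⇒ V = (-9/4, 7/4)
through V parallel to CB: direction (0, -1); meets BD at S = (-9/4, 0)
S = B + t·(D−B) with t = -9/4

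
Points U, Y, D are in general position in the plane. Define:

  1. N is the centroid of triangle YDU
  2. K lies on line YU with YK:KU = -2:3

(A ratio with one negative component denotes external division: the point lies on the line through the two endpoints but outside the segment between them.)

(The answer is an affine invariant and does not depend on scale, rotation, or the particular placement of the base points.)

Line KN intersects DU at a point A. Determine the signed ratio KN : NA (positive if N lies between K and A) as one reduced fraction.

KN:NA = 8

Work in coordinates with U = (0, 0), Y = (1, 0), D = (0, 1).
1. N is the centroid of triangle YDU ⇒ N = (1/3, 1/3)
2. K lies on line YU with YK:KU = -2:3 ⇒ K = (3, 0)
line KN meets DU at A = (0, 3/8)
N = K + t·(A−K) with t = 8/9, so KN:NA = 8/9:1/9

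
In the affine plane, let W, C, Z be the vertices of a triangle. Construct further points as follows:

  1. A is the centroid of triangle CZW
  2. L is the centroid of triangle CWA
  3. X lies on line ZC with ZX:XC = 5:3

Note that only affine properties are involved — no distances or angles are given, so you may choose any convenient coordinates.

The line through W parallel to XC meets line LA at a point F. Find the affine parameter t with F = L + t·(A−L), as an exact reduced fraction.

Work in coordinates with W = (0, 0), C = (1, 0), Z = (0, 1).
1. A is the centroid of triangle CZW ⇒ A = (1/3, 1/3)
2. L is the centroid of triangle CWA ⇒ L = (4/9, 1/9)
3. X lies on line ZC with ZX:XC = 5:3 ⇒ X = (5/8, 3/8)
through W parallel to XC: direction (3/8, -3/8); meets LA at F = (1, -1)
F = L + t·(A−L) with t = -5

t = -5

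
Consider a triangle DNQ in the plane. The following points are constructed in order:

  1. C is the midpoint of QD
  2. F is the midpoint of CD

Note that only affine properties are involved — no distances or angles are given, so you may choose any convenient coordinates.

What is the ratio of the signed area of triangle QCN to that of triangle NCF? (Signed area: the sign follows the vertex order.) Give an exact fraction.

[QCN]:[NCF] = 2

Choose coordinates D = (0, 0), N = (1, 0), Q = (0, 1).
1. C is the midpoint of QD ⇒ C = (0, 1/2)
2. F is the midpoint of CD ⇒ F = (0, 1/4)
2·[QCN] = 1/2, 2·[NCF] = 1/4
[QCN]:[NCF] = 1/2:1/4 = 2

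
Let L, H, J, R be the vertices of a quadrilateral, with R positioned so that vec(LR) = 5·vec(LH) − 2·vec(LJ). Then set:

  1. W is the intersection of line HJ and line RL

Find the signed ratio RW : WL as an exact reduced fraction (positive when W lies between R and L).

Choose coordinates L = (0, 0), H = (1, 0), J = (0, 1), R = (5, -2).
1. W is the intersection of line HJ and line RL ⇒ W = (5/3, -2/3)
W = R + t·(L−R) with t = 2/3, so RW:WL = t:(1−t) = 2/3:1/3

RW:WL = 2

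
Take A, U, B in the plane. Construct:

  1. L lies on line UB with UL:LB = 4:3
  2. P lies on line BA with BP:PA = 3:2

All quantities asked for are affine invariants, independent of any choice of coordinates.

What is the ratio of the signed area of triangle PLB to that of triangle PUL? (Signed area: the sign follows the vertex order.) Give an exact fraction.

Choose coordinates A = (0, 0), U = (1, 0), B = (0, 1).
1. L lies on line UB with UL:LB = 4:3 ⇒ L = (3/7, 4/7)
2. P lies on line BA with BP:PA = 3:2 ⇒ P = (0, 2/5)
2·[PLB] = 9/35, 2·[PUL] = 12/35
[PLB]:[PUL] = 9/35:12/35 = 3/4

[PLB]:[PUL] = 3/4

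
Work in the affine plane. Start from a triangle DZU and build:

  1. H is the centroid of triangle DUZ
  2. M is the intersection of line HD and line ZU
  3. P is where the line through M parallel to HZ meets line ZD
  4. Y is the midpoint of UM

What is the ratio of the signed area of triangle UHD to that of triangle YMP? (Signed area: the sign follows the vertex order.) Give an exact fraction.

Choose coordinates D = (0, 0), Z = (1, 0), U = (0, 1).
1. H is the centroid of triangle DUZ ⇒ H = (1/3, 1/3)
2. M is the intersection of line HD and line ZU ⇒ M = (1/2, 1/2)
3. P is where the line through M parallel to HZ meets line ZD ⇒ P = (3/2, 0)
4. Y is the midpoint of UM ⇒ Y = (1/4, 3/4)
2·[UHD] = -1/3, 2·[YMP] = 1/8
[UHD]:[YMP] = -1/3:1/8 = -8/3

[UHD]:[YMP] = -8/3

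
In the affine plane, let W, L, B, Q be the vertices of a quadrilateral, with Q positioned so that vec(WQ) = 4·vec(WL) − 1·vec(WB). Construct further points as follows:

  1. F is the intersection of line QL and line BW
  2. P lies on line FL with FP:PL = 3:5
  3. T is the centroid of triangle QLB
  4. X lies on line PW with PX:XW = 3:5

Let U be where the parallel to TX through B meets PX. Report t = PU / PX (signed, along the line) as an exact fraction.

t = -25/3

Work in coordinates with W = (0, 0), L = (1, 0), B = (0, 1), Q = (4, -1).
1. F is the intersection of line QL and line BW ⇒ F = (0, 1/3)
2. P lies on line FL with FP:PL = 3:5 ⇒ P = (3/8, 5/24)
3. T is the centroid of triangle QLB ⇒ T = (5/3, 0)
4. X lies on line PW with PX:XW = 3:5 ⇒ X = (15/64, 25/192)
through B parallel to TX: direction (-275/192, 25/192); meets PX at U = (99/64, 55/64)
U = P + t·(X−P) with t = -25/3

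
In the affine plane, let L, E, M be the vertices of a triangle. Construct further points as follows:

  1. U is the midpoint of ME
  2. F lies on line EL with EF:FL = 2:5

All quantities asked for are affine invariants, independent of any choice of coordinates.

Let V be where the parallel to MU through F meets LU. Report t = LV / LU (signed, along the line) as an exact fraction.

t = 5/7

Set L = (0, 0), E = (1, 0), M = (0, 1); any affine frame gives the same invariant.
1. U is the midpoint of ME ⇒ U = (1/2, 1/2)
2. F lies on line EL with EF:FL = 2:5 ⇒ F = (5/7, 0)
through F parallel to MU: direction (1/2, -1/2); meets LU at V = (5/14, 5/14)
V = L + t·(U−L) with t = 5/7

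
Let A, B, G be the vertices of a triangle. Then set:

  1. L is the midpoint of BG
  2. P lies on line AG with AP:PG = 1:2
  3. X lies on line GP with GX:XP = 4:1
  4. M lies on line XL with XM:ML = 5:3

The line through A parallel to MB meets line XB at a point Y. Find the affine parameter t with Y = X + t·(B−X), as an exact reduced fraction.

Choose coordinates A = (0, 0), B = (1, 0), G = (0, 1).
1. L is the midpoint of BG ⇒ L = (1/2, 1/2)
2. P lies on line AG with AP:PG = 1:2 ⇒ P = (0, 1/3)
3. X lies on line GP with GX:XP = 4:1 ⇒ X = (0, 7/15)
4. M lies on line XL with XM:ML = 5:3 ⇒ M = (5/16, 39/80)
through A parallel to MB: direction (11/16, -39/80); meets XB at Y = (-77/40, 273/200)
Y = X + t·(B−X) with t = -77/40

t = -77/40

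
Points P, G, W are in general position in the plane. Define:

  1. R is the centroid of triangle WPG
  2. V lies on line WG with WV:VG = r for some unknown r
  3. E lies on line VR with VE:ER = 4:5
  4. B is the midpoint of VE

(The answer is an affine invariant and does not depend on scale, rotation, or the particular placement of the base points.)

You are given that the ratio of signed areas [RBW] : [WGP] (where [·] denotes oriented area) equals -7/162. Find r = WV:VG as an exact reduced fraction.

r = 1/5

Work in coordinates with P = (0, 0), G = (1, 0), W = (0, 1).
1. R is the centroid of triangle WPG ⇒ R = (1/3, 1/3)
2. With WV:VG = r, write λ = r/(r+1) so V = W + λ·(G−W); V is affine-linear in λ
3. E lies on line VR with VE:ER = 4:5 ⇒ E is an affine combination of earlier points and hence also affine-linear in λ
4. B is the midpoint of VE ⇒ B is an affine combination of earlier points and hence also affine-linear in λ
Every point depending on V is an affine combination of V and λ-independent points, so each such coordinate is linear in λ; the λ² term in each signed area is a multiple of (G−W)×(G−W) = 0, so 2·[RBW] and 2·[WGP] are each linear in λ. Evaluating at λ=0 and λ=1:
  2·[RBW] = 7/27·λ,   2·[WGP] = -1
So [RBW]:[WGP] = (7/27·λ) / (-1). Setting this equal to -7/162:
  7/27·λ = -7/162·(-1)  ⇒  λ = 1/6
Then r = λ/(1−λ) = (1/6)/(5/6) = 1/5. Check: with r = 1/5, V = (1/6, 5/6) and [RBW]:[WGP] = -7/162 as required.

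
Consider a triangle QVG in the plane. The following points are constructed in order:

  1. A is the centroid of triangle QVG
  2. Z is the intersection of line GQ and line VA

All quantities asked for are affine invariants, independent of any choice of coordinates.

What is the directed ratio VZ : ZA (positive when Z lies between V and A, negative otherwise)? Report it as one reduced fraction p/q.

VZ:ZA = -3

Work in coordinates with Q = (0, 0), V = (1, 0), G = (0, 1).
1. A is the centroid of triangle QVG ⇒ A = (1/3, 1/3)
2. Z is the intersection of line GQ and line VA ⇒ Z = (0, 1/2)
Z = V + t·(A−V) with t = 3/2, so VZ:ZA = t:(1−t) = 3/2:-1/2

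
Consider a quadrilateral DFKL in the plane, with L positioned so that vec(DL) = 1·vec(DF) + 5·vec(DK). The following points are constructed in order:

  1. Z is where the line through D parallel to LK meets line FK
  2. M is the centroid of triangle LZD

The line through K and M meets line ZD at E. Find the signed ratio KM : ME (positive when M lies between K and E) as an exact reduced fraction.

Assign D = (0, 0), F = (1, 0), K = (0, 1), L = (1, 5) — the answer is frame-independent, so this choice is without loss of generality.
1. Z is where the line through D parallel to LK meets line FK ⇒ Z = (1/5, 4/5)
2. M is the centroid of triangle LZD ⇒ M = (2/5, 29/15)
line KM meets ZD at E = (3/5, 12/5)
M = K + t·(E−K) with t = 2/3, so KM:ME = 2/3:1/3

KM:ME = 2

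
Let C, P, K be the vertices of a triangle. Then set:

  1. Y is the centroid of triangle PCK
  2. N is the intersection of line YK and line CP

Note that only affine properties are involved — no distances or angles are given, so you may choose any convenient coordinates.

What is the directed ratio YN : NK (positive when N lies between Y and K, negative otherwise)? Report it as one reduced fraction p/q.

Set C = (0, 0), P = (1, 0), K = (0, 1); any affine frame gives the same invariant.
1. Y is the centroid of triangle PCK ⇒ Y = (1/3, 1/3)
2. N is the intersection of line YK and line CP ⇒ N = (1/2, 0)
N = Y + t·(K−Y) with t = -1/2, so YN:NK = t:(1−t) = -1/2:3/2

YN:NK = -1/3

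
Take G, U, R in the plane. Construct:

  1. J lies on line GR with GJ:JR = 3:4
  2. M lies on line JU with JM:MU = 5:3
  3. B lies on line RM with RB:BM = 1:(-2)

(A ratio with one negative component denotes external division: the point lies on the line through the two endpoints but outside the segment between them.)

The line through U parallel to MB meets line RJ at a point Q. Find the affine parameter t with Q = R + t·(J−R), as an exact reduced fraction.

t = -3/5

Assign G = (0, 0), U = (1, 0), R = (0, 1) — the answer is frame-independent, so this choice is without loss of generality.
1. J lies on line GR with GJ:JR = 3:4 ⇒ J = (0, 3/7)
2. M lies on line JU with JM:MU = 5:3 ⇒ M = (5/8, 9/56)
3. B lies on line RM with RB:BM = 1:(-2) ⇒ B = (-5/8, 103/56)
through U parallel to MB: direction (-5/4, 47/28); meets RJ at Q = (0, 47/35)
Q = R + t·(J−R) with t = -3/5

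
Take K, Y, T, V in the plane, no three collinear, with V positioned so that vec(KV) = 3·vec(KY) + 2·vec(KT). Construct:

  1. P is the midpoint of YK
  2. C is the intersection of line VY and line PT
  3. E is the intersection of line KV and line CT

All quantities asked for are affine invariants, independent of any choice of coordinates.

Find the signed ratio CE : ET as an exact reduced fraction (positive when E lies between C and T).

CE:ET = 7/9

Set K = (0, 0), Y = (1, 0), T = (0, 1), V = (3, 2); any affine frame gives the same invariant.
1. P is the midpoint of YK ⇒ P = (1/2, 0)
2. C is the intersection of line VY and line PT ⇒ C = (2/3, -1/3)
3. E is the intersection of line KV and line CT ⇒ E = (3/8, 1/4)
E = C + t·(T−C) with t = 7/16, so CE:ET = t:(1−t) = 7/16:9/16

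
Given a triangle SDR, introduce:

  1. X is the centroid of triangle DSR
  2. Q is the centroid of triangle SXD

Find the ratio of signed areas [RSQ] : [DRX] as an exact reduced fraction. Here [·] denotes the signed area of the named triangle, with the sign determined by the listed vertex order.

[RSQ]:[DRX] = 4/3

Assign S = (0, 0), D = (1, 0), R = (0, 1) — the answer is frame-independent, so this choice is without loss of generality.
1. X is the centroid of triangle DSR ⇒ X = (1/3, 1/3)
2. Q is the centroid of triangle SXD ⇒ Q = (4/9, 1/9)
2·[RSQ] = 4/9, 2·[DRX] = 1/3
[RSQ]:[DRX] = 4/9:1/3 = 4/3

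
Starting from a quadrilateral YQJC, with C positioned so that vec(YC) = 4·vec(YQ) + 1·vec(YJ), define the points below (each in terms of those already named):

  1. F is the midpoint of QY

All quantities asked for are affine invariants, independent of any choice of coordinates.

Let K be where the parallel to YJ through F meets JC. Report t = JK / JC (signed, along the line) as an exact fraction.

Set Y = (0, 0), Q = (1, 0), J = (0, 1), C = (4, 1); any affine frame gives the same invariant.
1. F is the midpoint of QY ⇒ F = (1/2, 0)
through F parallel to YJ: direction (0, 1); meets JC at K = (1/2, 1)
K = J + t·(C−J) with t = 1/8

t = 1/8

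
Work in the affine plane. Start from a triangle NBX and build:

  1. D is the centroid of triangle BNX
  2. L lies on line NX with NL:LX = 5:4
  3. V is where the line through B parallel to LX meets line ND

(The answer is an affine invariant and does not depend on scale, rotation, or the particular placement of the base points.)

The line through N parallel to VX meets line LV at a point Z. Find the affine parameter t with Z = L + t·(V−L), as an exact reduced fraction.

t = -5/4

Assign N = (0, 0), B = (1, 0), X = (0, 1) — the answer is frame-independent, so this choice is without loss of generality.
1. D is the centroid of triangle BNX ⇒ D = (1/3, 1/3)
2. L lies on line NX with NL:LX = 5:4 ⇒ L = (0, 5/9)
3. V is where the line through B parallel to LX meets line ND ⇒ V = (1, 1)
through N parallel to VX: direction (-1, 0); meets LV at Z = (-5/4, 0)
Z = L + t·(V−L) with t = -5/4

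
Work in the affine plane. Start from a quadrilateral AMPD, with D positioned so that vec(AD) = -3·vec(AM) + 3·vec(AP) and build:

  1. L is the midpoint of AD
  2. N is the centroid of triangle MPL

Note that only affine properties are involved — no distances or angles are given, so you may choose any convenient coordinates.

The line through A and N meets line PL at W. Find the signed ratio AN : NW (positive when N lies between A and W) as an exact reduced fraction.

AN:NW = 7/2

Assign A = (0, 0), M = (1, 0), P = (0, 1), D = (-3, 3) — the answer is frame-independent, so this choice is without loss of generality.
1. L is the midpoint of AD ⇒ L = (-3/2, 3/2)
2. N is the centroid of triangle MPL ⇒ N = (-1/6, 5/6)
line AN meets PL at W = (-3/14, 15/14)
N = A + t·(W−A) with t = 7/9, so AN:NW = 7/9:2/9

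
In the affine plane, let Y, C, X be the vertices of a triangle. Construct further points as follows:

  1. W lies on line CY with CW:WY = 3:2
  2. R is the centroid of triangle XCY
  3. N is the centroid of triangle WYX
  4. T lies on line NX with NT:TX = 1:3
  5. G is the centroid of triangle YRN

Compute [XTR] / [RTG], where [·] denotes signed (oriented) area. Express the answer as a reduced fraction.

[XTR]:[RTG] = 9/5

Assign Y = (0, 0), C = (1, 0), X = (0, 1) — the answer is frame-independent, so this choice is without loss of generality.
1. W lies on line CY with CW:WY = 3:2 ⇒ W = (2/5, 0)
2. R is the centroid of triangle XCY ⇒ R = (1/3, 1/3)
3. N is the centroid of triangle WYX ⇒ N = (2/15, 1/3)
4. T lies on line NX with NT:TX = 1:3 ⇒ T = (1/10, 1/2)
5. G is the centroid of triangle YRN ⇒ G = (7/45, 2/9)
2·[XTR] = 1/10, 2·[RTG] = 1/18
[XTR]:[RTG] = 1/10:1/18 = 9/5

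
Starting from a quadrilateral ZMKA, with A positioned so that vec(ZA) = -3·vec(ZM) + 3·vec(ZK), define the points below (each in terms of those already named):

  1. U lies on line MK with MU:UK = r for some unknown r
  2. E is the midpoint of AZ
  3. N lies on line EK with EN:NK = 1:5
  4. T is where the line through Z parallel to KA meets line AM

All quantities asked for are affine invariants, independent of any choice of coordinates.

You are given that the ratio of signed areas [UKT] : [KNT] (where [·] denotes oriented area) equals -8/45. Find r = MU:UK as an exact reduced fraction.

Assign Z = (0, 0), M = (1, 0), K = (0, 1), A = (-3, 3) — the answer is frame-independent, so this choice is without loss of generality.
1. With MU:UK = r, write λ = r/(r+1) so U = M + λ·(K−M); U is affine-linear in λ
2. E is the midpoint of AZ ⇒ E = (-3/2, 3/2)
3. N lies on line EK with EN:NK = 1:5 ⇒ N = (-5/4, 17/12)
4. T is where the line through Z parallel to KA meets line AM ⇒ T = (9, -6)
Every point depending on U is an affine combination of U and λ-independent points, so each such coordinate is linear in λ; the λ² term in each signed area is a multiple of (K−M)×(K−M) = 0, so 2·[UKT] and 2·[KNT] are each linear in λ. Evaluating at λ=0 and λ=1:
  2·[UKT] = 2·λ − 2,   2·[KNT] = 5
So [UKT]:[KNT] = (2·λ − 2) / (5). Setting this equal to -8/45:
  2·λ − 2 = -8/45·(5)  ⇒  λ = 5/9
Then r = λ/(1−λ) = (5/9)/(4/9) = 5/4. Check: with r = 5/4, U = (4/9, 5/9) and [UKT]:[KNT] = -8/45 as required.

r = 5/4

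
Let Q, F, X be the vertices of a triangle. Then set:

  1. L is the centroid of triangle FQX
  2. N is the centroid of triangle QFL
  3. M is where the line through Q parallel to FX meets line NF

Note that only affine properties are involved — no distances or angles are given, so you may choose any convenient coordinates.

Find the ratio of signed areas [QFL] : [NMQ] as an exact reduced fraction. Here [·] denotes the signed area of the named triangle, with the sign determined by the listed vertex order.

Set Q = (0, 0), F = (1, 0), X = (0, 1); any affine frame gives the same invariant.
1. L is the centroid of triangle FQX ⇒ L = (1/3, 1/3)
2. N is the centroid of triangle QFL ⇒ N = (4/9, 1/9)
3. M is where the line through Q parallel to FX meets line NF ⇒ M = (-1/4, 1/4)
2·[QFL] = 1/3, 2·[NMQ] = 5/36
[QFL]:[NMQ] = 1/3:5/36 = 12/5

[QFL]:[NMQ] = 12/5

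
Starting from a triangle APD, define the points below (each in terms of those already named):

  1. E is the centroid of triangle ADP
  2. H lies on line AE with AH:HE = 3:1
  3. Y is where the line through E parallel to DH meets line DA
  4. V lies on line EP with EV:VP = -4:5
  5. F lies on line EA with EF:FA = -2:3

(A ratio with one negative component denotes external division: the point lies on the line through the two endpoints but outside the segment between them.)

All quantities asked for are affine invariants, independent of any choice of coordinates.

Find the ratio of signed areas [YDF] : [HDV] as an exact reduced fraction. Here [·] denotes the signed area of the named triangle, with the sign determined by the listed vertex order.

[YDF]:[HDV] = 4/19

Assign A = (0, 0), P = (1, 0), D = (0, 1) — the answer is frame-independent, so this choice is without loss of generality.
1. E is the centroid of triangle ADP ⇒ E = (1/3, 1/3)
2. H lies on line AE with AH:HE = 3:1 ⇒ H = (1/4, 1/4)
3. Y is where the line through E parallel to DH meets line DA ⇒ Y = (0, 4/3)
4. V lies on line EP with EV:VP = -4:5 ⇒ V = (-7/3, 5/3)
5. F lies on line EA with EF:FA = -2:3 ⇒ F = (1, 1)
2·[YDF] = 1/3, 2·[HDV] = 19/12
[YDF]:[HDV] = 1/3:19/12 = 4/19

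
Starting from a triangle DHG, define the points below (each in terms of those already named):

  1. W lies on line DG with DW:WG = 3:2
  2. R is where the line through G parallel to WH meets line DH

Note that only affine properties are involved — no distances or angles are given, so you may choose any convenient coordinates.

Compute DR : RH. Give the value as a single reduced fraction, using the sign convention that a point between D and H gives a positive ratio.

Assign D = (0, 0), H = (1, 0), G = (0, 1) — the answer is frame-independent, so this choice is without loss of generality.
1. W lies on line DG with DW:WG = 3:2 ⇒ W = (0, 3/5)
2. R is where the line through G parallel to WH meets line DH ⇒ R = (5/3, 0)
R = D + t·(H−D) with t = 5/3, so DR:RH = t:(1−t) = 5/3:-2/3

DR:RH = -5/2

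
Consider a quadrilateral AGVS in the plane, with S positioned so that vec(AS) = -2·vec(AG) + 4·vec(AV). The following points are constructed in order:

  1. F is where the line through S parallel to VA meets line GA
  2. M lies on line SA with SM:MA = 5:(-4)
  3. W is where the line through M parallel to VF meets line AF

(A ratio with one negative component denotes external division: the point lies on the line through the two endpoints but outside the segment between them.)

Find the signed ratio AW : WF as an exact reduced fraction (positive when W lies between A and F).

Work in coordinates with A = (0, 0), G = (1, 0), V = (0, 1), S = (-2, 4).
1. F is where the line through S parallel to VA meets line GA ⇒ F = (-2, 0)
2. M lies on line SA with SM:MA = 5:(-4) ⇒ M = (8, -16)
3. W is where the line through M parallel to VF meets line AF ⇒ W = (40, 0)
W = A + t·(F−A) with t = -20, so AW:WF = t:(1−t) = -20:21

AW:WF = -20/21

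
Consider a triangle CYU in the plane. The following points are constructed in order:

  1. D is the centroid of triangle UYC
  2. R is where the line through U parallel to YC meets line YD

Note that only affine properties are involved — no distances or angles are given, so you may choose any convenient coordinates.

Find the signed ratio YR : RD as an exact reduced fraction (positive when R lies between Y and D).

Choose coordinates C = (0, 0), Y = (1, 0), U = (0, 1).
1. D is the centroid of triangle UYC ⇒ D = (1/3, 1/3)
2. R is where the line through U parallel to YC meets line YD ⇒ R = (-1, 1)
R = Y + t·(D−Y) with t = 3, so YR:RD = t:(1−t) = 3:-2

YR:RD = -3/2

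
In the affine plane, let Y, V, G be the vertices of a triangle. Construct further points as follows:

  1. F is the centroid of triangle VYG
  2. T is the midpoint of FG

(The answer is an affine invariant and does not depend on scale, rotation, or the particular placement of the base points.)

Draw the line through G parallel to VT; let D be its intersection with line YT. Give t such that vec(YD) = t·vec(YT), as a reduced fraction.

t = 5/4

Choose coordinates Y = (0, 0), V = (1, 0), G = (0, 1).
1. F is the centroid of triangle VYG ⇒ F = (1/3, 1/3)
2. T is the midpoint of FG ⇒ T = (1/6, 2/3)
through G parallel to VT: direction (-5/6, 2/3); meets YT at D = (5/24, 5/6)
D = Y + t·(T−Y) with t = 5/4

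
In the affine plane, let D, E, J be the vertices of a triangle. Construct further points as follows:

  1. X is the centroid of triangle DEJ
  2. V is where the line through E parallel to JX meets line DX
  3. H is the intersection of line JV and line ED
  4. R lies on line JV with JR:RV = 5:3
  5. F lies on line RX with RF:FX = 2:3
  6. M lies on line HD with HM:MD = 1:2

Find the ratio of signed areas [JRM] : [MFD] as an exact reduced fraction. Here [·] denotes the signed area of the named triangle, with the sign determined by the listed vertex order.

Set D = (0, 0), E = (1, 0), J = (0, 1); any affine frame gives the same invariant.
1. X is the centroid of triangle DEJ ⇒ X = (1/3, 1/3)
2. V is where the line through E parallel to JX meets line DX ⇒ V = (2/3, 2/3)
3. H is the intersection of line JV and line ED ⇒ H = (2, 0)
4. R lies on line JV with JR:RV = 5:3 ⇒ R = (5/12, 19/24)
5. F lies on line RX with RF:FX = 2:3 ⇒ F = (23/60, 73/120)
6. M lies on line HD with HM:MD = 1:2 ⇒ M = (4/3, 0)
2·[JRM] = -5/36, 2·[MFD] = 73/90
[JRM]:[MFD] = -5/36:73/90 = -25/146

[JRM]:[MFD] = -25/146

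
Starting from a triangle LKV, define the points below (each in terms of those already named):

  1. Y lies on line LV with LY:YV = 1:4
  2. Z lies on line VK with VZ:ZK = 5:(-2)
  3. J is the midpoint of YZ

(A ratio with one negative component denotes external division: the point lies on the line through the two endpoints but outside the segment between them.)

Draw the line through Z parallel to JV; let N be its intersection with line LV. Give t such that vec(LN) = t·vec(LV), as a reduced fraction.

t = 9/5

Work in coordinates with L = (0, 0), K = (1, 0), V = (0, 1).
1. Y lies on line LV with LY:YV = 1:4 ⇒ Y = (0, 1/5)
2. Z lies on line VK with VZ:ZK = 5:(-2) ⇒ Z = (5/3, -2/3)
3. J is the midpoint of YZ ⇒ J = (5/6, -7/30)
through Z parallel to JV: direction (-5/6, 37/30); meets LV at N = (0, 9/5)
N = L + t·(V−L) with t = 9/5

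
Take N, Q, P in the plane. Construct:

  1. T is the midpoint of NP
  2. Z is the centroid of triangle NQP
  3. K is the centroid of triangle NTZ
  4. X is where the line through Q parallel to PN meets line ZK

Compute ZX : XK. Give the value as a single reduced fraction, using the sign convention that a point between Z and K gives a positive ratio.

ZX:XK = -3/4

Work in coordinates with N = (0, 0), Q = (1, 0), P = (0, 1).
1. T is the midpoint of NP ⇒ T = (0, 1/2)
2. Z is the centroid of triangle NQP ⇒ Z = (1/3, 1/3)
3. K is the centroid of triangle NTZ ⇒ K = (1/9, 5/18)
4. X is where the line through Q parallel to PN meets line ZK ⇒ X = (1, 1/2)
X = Z + t·(K−Z) with t = -3, so ZX:XK = t:(1−t) = -3:4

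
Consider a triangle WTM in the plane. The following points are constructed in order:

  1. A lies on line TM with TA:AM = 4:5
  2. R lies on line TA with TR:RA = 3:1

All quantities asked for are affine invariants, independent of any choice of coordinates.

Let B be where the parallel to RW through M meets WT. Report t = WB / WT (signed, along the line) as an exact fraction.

Choose coordinates W = (0, 0), T = (1, 0), M = (0, 1).
1. A lies on line TM with TA:AM = 4:5 ⇒ A = (5/9, 4/9)
2. R lies on line TA with TR:RA = 3:1 ⇒ R = (2/3, 1/3)
through M parallel to RW: direction (-2/3, -1/3); meets WT at B = (-2, 0)
B = W + t·(T−W) with t = -2

t = -2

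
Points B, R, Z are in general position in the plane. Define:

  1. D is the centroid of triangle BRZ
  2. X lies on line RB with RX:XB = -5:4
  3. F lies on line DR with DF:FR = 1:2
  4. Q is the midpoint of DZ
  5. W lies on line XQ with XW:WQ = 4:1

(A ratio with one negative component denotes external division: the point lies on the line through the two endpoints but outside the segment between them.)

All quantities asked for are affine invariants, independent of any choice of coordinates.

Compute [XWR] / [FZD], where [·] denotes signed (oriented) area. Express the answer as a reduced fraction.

Choose coordinates B = (0, 0), R = (1, 0), Z = (0, 1).
1. D is the centroid of triangle BRZ ⇒ D = (1/3, 1/3)
2. X lies on line RB with RX:XB = -5:4 ⇒ X = (-4, 0)
3. F lies on line DR with DF:FR = 1:2 ⇒ F = (5/9, 2/9)
4. Q is the midpoint of DZ ⇒ Q = (1/6, 2/3)
5. W lies on line XQ with XW:WQ = 4:1 ⇒ W = (-2/3, 8/15)
2·[XWR] = -8/3, 2·[FZD] = 1/9
[XWR]:[FZD] = -8/3:1/9 = -24

[XWR]:[FZD] = -24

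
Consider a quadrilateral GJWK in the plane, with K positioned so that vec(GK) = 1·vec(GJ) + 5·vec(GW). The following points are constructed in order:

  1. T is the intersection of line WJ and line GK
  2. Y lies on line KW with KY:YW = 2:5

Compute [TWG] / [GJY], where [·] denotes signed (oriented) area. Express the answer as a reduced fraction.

Assign G = (0, 0), J = (1, 0), W = (0, 1), K = (1, 5) — the answer is frame-independent, so this choice is without loss of generality.
1. T is the intersection of line WJ and line GK ⇒ T = (1/6, 5/6)
2. Y lies on line KW with KY:YW = 2:5 ⇒ Y = (5/7, 27/7)
2·[TWG] = 1/6, 2·[GJY] = 27/7
[TWG]:[GJY] = 1/6:27/7 = 7/162

[TWG]:[GJY] = 7/162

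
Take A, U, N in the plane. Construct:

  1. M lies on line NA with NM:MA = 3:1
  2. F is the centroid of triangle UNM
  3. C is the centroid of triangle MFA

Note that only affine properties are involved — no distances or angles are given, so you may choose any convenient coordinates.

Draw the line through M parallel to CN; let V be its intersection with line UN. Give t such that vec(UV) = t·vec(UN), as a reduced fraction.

t = 9/8

Assign A = (0, 0), U = (1, 0), N = (0, 1) — the answer is frame-independent, so this choice is without loss of generality.
1. M lies on line NA with NM:MA = 3:1 ⇒ M = (0, 1/4)
2. F is the centroid of triangle UNM ⇒ F = (1/3, 5/12)
3. C is the centroid of triangle MFA ⇒ C = (1/9, 2/9)
through M parallel to CN: direction (-1/9, 7/9); meets UN at V = (-1/8, 9/8)
V = U + t·(N−U) with t = 9/8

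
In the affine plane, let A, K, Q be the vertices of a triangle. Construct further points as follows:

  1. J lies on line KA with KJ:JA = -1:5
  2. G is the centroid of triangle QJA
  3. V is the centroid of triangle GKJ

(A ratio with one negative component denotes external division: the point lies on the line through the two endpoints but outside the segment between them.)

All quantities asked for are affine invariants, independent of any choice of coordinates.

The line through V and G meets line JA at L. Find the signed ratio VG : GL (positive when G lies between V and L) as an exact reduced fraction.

Choose coordinates A = (0, 0), K = (1, 0), Q = (0, 1).
1. J lies on line KA with KJ:JA = -1:5 ⇒ J = (5/4, 0)
2. G is the centroid of triangle QJA ⇒ G = (5/12, 1/3)
3. V is the centroid of triangle GKJ ⇒ V = (8/9, 1/9)
line VG meets JA at L = (9/8, 0)
G = V + t·(L−V) with t = -2, so VG:GL = -2:3

VG:GL = -2/3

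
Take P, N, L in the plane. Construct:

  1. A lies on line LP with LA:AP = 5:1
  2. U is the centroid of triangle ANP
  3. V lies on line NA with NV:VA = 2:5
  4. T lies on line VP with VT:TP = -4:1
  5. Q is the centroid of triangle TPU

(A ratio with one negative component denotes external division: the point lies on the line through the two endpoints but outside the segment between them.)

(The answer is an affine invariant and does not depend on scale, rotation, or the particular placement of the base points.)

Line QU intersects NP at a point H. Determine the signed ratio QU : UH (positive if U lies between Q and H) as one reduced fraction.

QU:UH = -16/21

Assign P = (0, 0), N = (1, 0), L = (0, 1) — the answer is frame-independent, so this choice is without loss of generality.
1. A lies on line LP with LA:AP = 5:1 ⇒ A = (0, 1/6)
2. U is the centroid of triangle ANP ⇒ U = (1/3, 1/18)
3. V lies on line NA with NV:VA = 2:5 ⇒ V = (5/7, 1/21)
4. T lies on line VP with VT:TP = -4:1 ⇒ T = (-5/21, -1/63)
5. Q is the centroid of triangle TPU ⇒ Q = (2/63, 5/378)
line QU meets NP at H = (-1/16, 0)
U = Q + t·(H−Q) with t = -16/5, so QU:UH = -16/5:21/5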